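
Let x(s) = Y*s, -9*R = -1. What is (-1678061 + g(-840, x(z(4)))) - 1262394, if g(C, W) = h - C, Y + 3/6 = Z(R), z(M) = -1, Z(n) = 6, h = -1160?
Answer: -2940775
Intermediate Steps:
R = ⅑ (R = -⅑*(-1) = ⅑ ≈ 0.11111)
Y = 11/2 (Y = -½ + 6 = 11/2 ≈ 5.5000)
x(s) = 11*s/2
g(C, W) = -1160 - C
(-1678061 + g(-840, x(z(4)))) - 1262394 = (-1678061 + (-1160 - 1*(-840))) - 1262394 = (-1678061 + (-1160 + 840)) - 1262394 = (-1678061 - 320) - 1262394 = -1678381 - 1262394 = -2940775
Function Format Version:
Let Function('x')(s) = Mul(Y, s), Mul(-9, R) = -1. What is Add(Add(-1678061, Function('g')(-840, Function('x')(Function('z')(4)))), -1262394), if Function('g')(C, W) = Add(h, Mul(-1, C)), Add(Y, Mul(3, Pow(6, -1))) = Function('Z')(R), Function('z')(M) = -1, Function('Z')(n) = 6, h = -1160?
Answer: -2940775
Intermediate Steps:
R = Rational(1, 9) (R = Mul(Rational(-1, 9), -1) = Rational(1, 9) ≈ 0.11111)
Y = Rational(11, 2) (Y = Add(Rational(-1, 2), 6) = Rational(11, 2) ≈ 5.5000)
Function('x')(s) = Mul(Rational(11, 2), s)
Function('g')(C, W) = Add(-1160, Mul(-1, C))
Add(Add(-1678061, Function('g')(-840, Function('x')(Function('z')(4)))), -1262394) = Add(Add(-1678061, Add(-1160, Mul(-1, -840))), -1262394) = Add(Add(-1678061, Add(-1160, 840)), -1262394) = Add(Add(-1678061, -320), -1262394) = Add(-1678381, -1262394) = -2940775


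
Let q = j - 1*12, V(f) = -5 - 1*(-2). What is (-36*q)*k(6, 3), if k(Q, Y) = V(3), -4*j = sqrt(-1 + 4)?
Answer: -1296 - 27*sqrt(3) ≈ -1342.8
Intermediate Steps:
V(f) = -3 (V(f) = -5 + 2 = -3)
j = -sqrt(3)/4 (j = -sqrt(-1 + 4)/4 = -sqrt(3)/4 ≈ -0.43301)
k(Q, Y) = -3
q = -12 - sqrt(3)/4 (q = -sqrt(3)/4 - 1*12 = -sqrt(3)/4 - 12 = -12 - sqrt(3)/4 ≈ -12.433)
(-36*q)*k(6, 3) = -36*(-12 - sqrt(3)/4)*(-3) = (432 + 9*sqrt(3))*(-3) = -1296 - 27*sqrt(3)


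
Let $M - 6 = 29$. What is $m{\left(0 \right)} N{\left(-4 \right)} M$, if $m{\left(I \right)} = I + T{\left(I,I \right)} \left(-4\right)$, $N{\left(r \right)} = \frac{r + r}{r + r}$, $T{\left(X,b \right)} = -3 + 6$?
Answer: $-420$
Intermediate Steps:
$T{\left(X,b \right)} = 3$
$M = 35$ ($M = 6 + 29 = 35$)
$N{\left(r \right)} = 1$ ($N{\left(r \right)} = \frac{2 r}{2 r} = 2 r \frac{1}{2 r} = 1$)
$m{\left(I \right)} = -12 + I$ ($m{\left(I \right)} = I + 3 \left(-4\right) = I - 12 = -12 + I$)
$m{\left(0 \right)} N{\left(-4 \right)} M = \left(-12 + 0\right) 1 \cdot 35 = \left(-12\right) 1 \cdot 35 = \left(-12\right) 35 = -420$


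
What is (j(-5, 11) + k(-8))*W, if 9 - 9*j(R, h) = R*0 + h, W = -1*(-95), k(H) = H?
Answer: -7030/9 ≈ -781.11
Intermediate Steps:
W = 95
j(R, h) = 1 - h/9 (j(R, h) = 1 - (R*0 + h)/9 = 1 - (0 + h)/9 = 1 - h/9)
(j(-5, 11) + k(-8))*W = ((1 - ⅑*11) - 8)*95 = ((1 - 11/9) - 8)*95 = (-2/9 - 8)*95 = -74/9*95 = -7030/9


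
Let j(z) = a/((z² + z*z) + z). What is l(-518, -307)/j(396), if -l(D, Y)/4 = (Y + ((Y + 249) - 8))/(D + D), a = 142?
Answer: -58566222/18389 ≈ -3184.9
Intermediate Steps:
l(D, Y) = -2*(241 + 2*Y)/D (l(D, Y) = -4*(Y + ((Y + 249) - 8))/(D + D) = -4*(Y + ((249 + Y) - 8))/(2*D) = -4*(Y + (241 + Y))*1/(2*D) = -4*(241 + 2*Y)*1/(2*D) = -2*(241 + 2*Y)/D)
j(z) = 142/(z + 2*z²) (j(z) = 142/((z² + z*z) + z) = 142/((z² + z²) + z) = 142/(2*z² + z) = 142/(z + 2*z²))
l(-518, -307)/j(396) = (2*(-241 - 2*(-307))/(-518))/((142/(396*(1 + 2*396)))) = (2*(-1/518)*(-241 + 614))/((142*(1/396)/(1 + 792))) = (2*(-1/518)*373)/((142*(1/396)/793)) = -373/(259*(142*(1/396)*(1/793))) = -373/(259*71/157014) = -373/259*157014/71 = -58566222/18389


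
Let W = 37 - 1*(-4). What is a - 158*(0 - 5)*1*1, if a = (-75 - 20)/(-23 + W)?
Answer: 14125/18 ≈ 784.72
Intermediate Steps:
W = 41 (W = 37 + 4 = 41)
a = -95/18 (a = (-75 - 20)/(-23 + 41) = -95/18 ≈ -5.2778)
a - 158*(0 - 5)*1*1 = -95/18 - 158*(0 - 5)*1*1 = -95/18 - (-790) = -95/18 - 158*(-5) = -95/18 + 790 = 14125/18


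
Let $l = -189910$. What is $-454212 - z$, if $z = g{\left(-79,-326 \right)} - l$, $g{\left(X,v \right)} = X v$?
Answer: $-669876$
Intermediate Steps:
$z = 215664$ ($z = \left(-79\right) \left(-326\right) - -189910 = 25754 + 189910 = 215664$)
$-454212 - z = -454212 - 215664 = -669876$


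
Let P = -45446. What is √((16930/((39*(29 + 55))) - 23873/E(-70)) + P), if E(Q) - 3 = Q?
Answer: I*√60334029087878/36582 ≈ 212.33*I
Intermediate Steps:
E(Q) = 3 + Q
√((16930/((39*(29 + 55))) - 23873/E(-70)) + P) = √((16930/((39*(29 + 55))) - 23873/(3 - 70)) - 45446) = √((16930/((39*84)) - 23873/(-67)) - 45446) = √((16930/3276 - 23873*(-1/67)) - 45446) = √((16930*(1/3276) + 23873/67) - 45446) = √((8465/1638 + 23873/67) - 45446) = √(39671129/109746 - 45446) = √(-4947845587/109746) = I*√60334029087878/36582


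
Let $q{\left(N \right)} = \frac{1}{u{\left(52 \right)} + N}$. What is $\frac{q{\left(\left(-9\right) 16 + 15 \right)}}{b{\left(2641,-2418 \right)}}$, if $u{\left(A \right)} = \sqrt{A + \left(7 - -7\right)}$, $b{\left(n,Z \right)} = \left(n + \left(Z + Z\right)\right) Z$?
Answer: $- \frac{43}{29323992750} - \frac{\sqrt{66}}{87971978250} \approx -1.5587 \cdot 10^{-9}$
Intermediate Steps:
$b{\left(n,Z \right)} = Z \left(n + 2 Z\right)$ ($b{\left(n,Z \right)} = \left(n + 2 Z\right) Z = Z \left(n + 2 Z\right)$)
$u{\left(A \right)} = \sqrt{14 + A}$ ($u{\left(A \right)} = \sqrt{A + \left(7 + 7\right)} = \sqrt{A + 14} = \sqrt{14 + A}$)
$q{\left(N \right)} = \frac{1}{N + \sqrt{66}}$ ($q{\left(N \right)} = \frac{1}{\sqrt{14 + 52} + N} = \frac{1}{\sqrt{66} + N} = \frac{1}{N + \sqrt{66}}$)
$\frac{q{\left(\left(-9\right) 16 + 15 \right)}}{b{\left(2641,-2418 \right)}} = \frac{1}{\left(\left(\left(-9\right) 16 + 15\right) + \sqrt{66}\right) \left(- 2418 \left(2641 + 2 \left(-2418\right)\right)\right)} = \frac{1}{\left(\left(-144 + 15\right) + \sqrt{66}\right) \left(- 2418 \left(2641 - 4836\right)\right)} = \frac{1}{\left(-129 + \sqrt{66}\right) \left(\left(-2418\right) \left(-2195\right)\right)} = \frac{1}{\left(-129 + \sqrt{66}\right) 5307510} = \frac{1}{-129 + \sqrt{66}} \cdot \frac{1}{5307510} = \frac{1}{5307510 \left(-129 + \sqrt{66}\right)}$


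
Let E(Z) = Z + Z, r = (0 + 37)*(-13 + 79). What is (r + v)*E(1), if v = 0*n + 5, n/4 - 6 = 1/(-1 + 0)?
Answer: 4894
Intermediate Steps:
n = 20 (n = 24 + 4/(-1 + 0) = 24 + 4/(-1) = 24 + 4*(-1) = 24 - 4 = 20)
r = 2442 (r = 37*66 = 2442)
v = 5 (v = 0*20 + 5 = 0 + 5 = 5)
E(Z) = 2*Z
(r + v)*E(1) = (2442 + 5)*(2*1) = 2447*2 = 4894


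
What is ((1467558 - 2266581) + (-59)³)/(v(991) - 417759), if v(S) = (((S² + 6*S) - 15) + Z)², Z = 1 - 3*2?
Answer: -502201/488078707145 ≈ -1.0289e-6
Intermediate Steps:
Z = -5 (Z = 1 - 6 = -5)
v(S) = (-20 + S² + 6*S)² (v(S) = (((S² + 6*S) - 15) - 5)² = ((-15 + S² + 6*S) - 5)² = (-20 + S² + 6*S)²)
((1467558 - 2266581) + (-59)³)/(v(991) - 417759) = ((1467558 - 2266581) + (-59)³)/((-20 + 991² + 6*991)² - 417759) = (-799023 - 205379)/((-20 + 982081 + 5946)² - 417759) = -1004402/(988007² - 417759) = -1004402/(976157832049 - 417759) = -1004402/976157414290 = -1004402*1/976157414290 = -502201/488078707145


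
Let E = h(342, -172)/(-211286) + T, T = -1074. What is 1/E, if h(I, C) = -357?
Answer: -211286/226920807 ≈ -0.00093110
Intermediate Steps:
E = -226920807/211286 (E = -357/(-211286) - 1074 = -357*(-1/211286) - 1074 = 357/211286 - 1074 = -226920807/211286 ≈ -1074.0)
1/E = 1/(-226920807/211286) = -211286/226920807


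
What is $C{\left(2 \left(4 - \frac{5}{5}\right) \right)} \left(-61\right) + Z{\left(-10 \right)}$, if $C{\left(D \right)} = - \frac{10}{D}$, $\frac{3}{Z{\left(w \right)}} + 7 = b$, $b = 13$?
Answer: $\frac{613}{6} \approx 102.17$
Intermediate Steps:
$Z{\left(w \right)} = \frac{1}{2}$ ($Z{\left(w \right)} = \frac{3}{-7 + 13} = \frac{3}{6} = 3 \cdot \frac{1}{6} = \frac{1}{2}$)
$C{\left(2 \left(4 - \frac{5}{5}\right) \right)} \left(-61\right) + Z{\left(-10 \right)} = - \frac{10}{2 \left(4 - \frac{5}{5}\right)} \left(-61\right) + \frac{1}{2} = - \frac{10}{2 \left(4 - 1\right)} \left(-61\right) + \frac{1}{2} = - \frac{10}{2 \cdot 3} \left(-61\right) + \frac{1}{2} = - \frac{10}{6} \left(-61\right) + \frac{1}{2} = \left(-10\right) \frac{1}{6} \left(-61\right) + \frac{1}{2} = \left(- \frac{5}{3}\right) \left(-61\right) + \frac{1}{2} = \frac{305}{3} + \frac{1}{2} = \frac{613}{6}$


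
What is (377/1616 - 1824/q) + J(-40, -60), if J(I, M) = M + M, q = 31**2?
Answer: -188942407/1552976 ≈ -121.66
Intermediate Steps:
q = 961
J(I, M) = 2*M
(377/1616 - 1824/q) + J(-40, -60) = (377/1616 - 1824/961) + 2*(-60) = (377*(1/1616) - 1824*1/961) - 120 = (377/1616 - 1824/961) - 120 = -2585287/1552976 - 120 = -188942407/1552976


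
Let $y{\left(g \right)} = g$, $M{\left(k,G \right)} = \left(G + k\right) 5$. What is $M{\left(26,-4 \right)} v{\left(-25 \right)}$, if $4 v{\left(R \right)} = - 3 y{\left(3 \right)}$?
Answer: $- \frac{495}{2} \approx -247.5$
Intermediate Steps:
$M{\left(k,G \right)} = 5 G + 5 k$
$v{\left(R \right)} = - \frac{9}{4}$ ($v{\left(R \right)} = \frac{\left(-3\right) 3}{4} = \frac{1}{4} \left(-9\right) = - \frac{9}{4}$)
$M{\left(26,-4 \right)} v{\left(-25 \right)} = \left(5 \left(-4\right) + 5 \cdot 26\right) \left(- \frac{9}{4}\right) = \left(-20 + 130\right) \left(- \frac{9}{4}\right) = 110 \left(- \frac{9}{4}\right) = - \frac{495}{2}$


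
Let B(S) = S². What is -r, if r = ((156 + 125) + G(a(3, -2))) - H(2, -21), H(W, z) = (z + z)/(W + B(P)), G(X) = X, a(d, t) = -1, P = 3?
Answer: -3122/11 ≈ -283.82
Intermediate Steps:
H(W, z) = 2*z/(9 + W) (H(W, z) = (z + z)/(W + 3²) = (2*z)/(W + 9) = (2*z)/(9 + W) = 2*z/(9 + W))
r = 3122/11 (r = ((156 + 125) - 1) - 2*(-21)/(9 + 2) = (281 - 1) - 2*(-21)/11 = 280 - 2*(-21)/11 = 280 - 1*(-42/11) = 280 + 42/11 = 3122/11 ≈ 283.82)
-r = -1*3122/11 = -3122/11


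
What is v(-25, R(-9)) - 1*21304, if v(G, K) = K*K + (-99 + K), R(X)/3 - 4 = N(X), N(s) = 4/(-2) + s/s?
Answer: -21313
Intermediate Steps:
N(s) = -1 (N(s) = 4*(-1/2) + 1 = -2 + 1 = -1)
R(X) = 9 (R(X) = 12 + 3*(-1) = 12 - 3 = 9)
v(G, K) = -99 + K + K**2 (v(G, K) = K**2 + (-99 + K) = -99 + K + K**2)
v(-25, R(-9)) - 1*21304 = (-99 + 9 + 9**2) - 1*21304 = (-99 + 9 + 81) - 21304 = -9 - 21304 = -21313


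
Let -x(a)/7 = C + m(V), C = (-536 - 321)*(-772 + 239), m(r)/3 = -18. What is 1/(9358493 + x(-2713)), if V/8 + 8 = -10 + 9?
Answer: 1/6161404 ≈ 1.6230e-7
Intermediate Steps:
V = -72 (V = -64 + 8*(-10 + 9) = -64 + 8*(-1) = -64 - 8 = -72)
m(r) = -54 (m(r) = 3*(-18) = -54)
C = 456781 (C = -857*(-533) = 456781)
x(a) = -3197089 (x(a) = -7*(456781 - 54) = -7*456727 = -3197089)
1/(9358493 + x(-2713)) = 1/(9358493 - 3197089) = 1/6161404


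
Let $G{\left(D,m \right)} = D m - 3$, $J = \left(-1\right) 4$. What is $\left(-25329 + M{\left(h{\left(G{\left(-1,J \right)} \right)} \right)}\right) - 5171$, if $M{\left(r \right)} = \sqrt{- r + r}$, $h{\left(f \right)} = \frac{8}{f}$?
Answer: $-30500$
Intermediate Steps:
$J = -4$
$G{\left(D,m \right)} = -3 + D m$
$M{\left(r \right)} = 0$ ($M{\left(r \right)} = \sqrt{0} = 0$)
$\left(-25329 + M{\left(h{\left(G{\left(-1,J \right)} \right)} \right)}\right) - 5171 = \left(-25329 + 0\right) - 5171 = -25329 - 5171 = -30500$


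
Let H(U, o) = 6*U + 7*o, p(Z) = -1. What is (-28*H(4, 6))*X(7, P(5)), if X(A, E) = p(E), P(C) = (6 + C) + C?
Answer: 1848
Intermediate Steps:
P(C) = 6 + 2*C
X(A, E) = -1
(-28*H(4, 6))*X(7, P(5)) = -28*(6*4 + 7*6)*(-1) = -28*(24 + 42)*(-1) = -28*66*(-1) = -1848*(-1) = 1848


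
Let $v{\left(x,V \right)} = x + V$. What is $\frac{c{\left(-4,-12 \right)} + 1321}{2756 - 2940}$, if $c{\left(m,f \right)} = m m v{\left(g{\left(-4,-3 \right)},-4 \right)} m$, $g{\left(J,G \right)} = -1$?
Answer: $- \frac{1641}{184} \approx -8.9185$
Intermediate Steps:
$v{\left(x,V \right)} = V + x$
$c{\left(m,f \right)} = - 5 m^{3}$ ($c{\left(m,f \right)} = m m \left(-4 - 1\right) m = m^{2} \left(-5\right) m = - 5 m^{2} m = - 5 m^{3}$)
$\frac{c{\left(-4,-12 \right)} + 1321}{2756 - 2940} = \frac{- 5 \left(-4\right)^{3} + 1321}{2756 - 2940} = \frac{\left(-5\right) \left(-64\right) + 1321}{-184} = \left(320 + 1321\right) \left(- \frac{1}{184}\right) = 1641 \left(- \frac{1}{184}\right) = - \frac{1641}{184}$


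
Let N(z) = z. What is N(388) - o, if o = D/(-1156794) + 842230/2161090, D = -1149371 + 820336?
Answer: 96828978597971/249993594546 ≈ 387.33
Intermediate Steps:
D = -329035
o = 168536085877/249993594546 (o = -329035/(-1156794) + 842230/2161090 = -329035*(-1/1156794) + 842230*(1/2161090) = 329035/1156794 + 84223/216109 = 168536085877/249993594546 ≈ 0.67416)
N(388) - o = 388 - 1*168536085877/249993594546 = 388 - 168536085877/249993594546 = 96828978597971/249993594546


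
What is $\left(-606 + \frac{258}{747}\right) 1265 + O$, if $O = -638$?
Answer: $- \frac{190930982}{249} \approx -7.6679 \cdot 10^{5}$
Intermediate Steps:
$\left(-606 + \frac{258}{747}\right) 1265 + O = \left(-606 + \frac{258}{747}\right) 1265 - 638 = \left(-606 + 258 \cdot \frac{1}{747}\right) 1265 - 638 = \left(-606 + \frac{86}{249}\right) 1265 - 638 = \left(- \frac{150808}{249}\right) 1265 - 638 = - \frac{190772120}{249} - 638 = - \frac{190930982}{249}$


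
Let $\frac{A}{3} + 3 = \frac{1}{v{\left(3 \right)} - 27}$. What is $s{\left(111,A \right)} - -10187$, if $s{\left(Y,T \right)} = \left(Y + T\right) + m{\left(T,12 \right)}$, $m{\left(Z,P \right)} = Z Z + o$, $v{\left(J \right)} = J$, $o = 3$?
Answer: $\frac{664009}{64} \approx 10375.0$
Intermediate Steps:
$A = - \frac{73}{8}$ ($A = -9 + \frac{3}{3 - 27} = -9 + \frac{3}{-24} = -9 + 3 \left(- \frac{1}{24}\right) = -9 - \frac{1}{8} = - \frac{73}{8} \approx -9.125$)
$m{\left(Z,P \right)} = 3 + Z^{2}$ ($m{\left(Z,P \right)} = Z Z + 3 = Z^{2} + 3 = 3 + Z^{2}$)
$s{\left(Y,T \right)} = 3 + T + Y + T^{2}$ ($s{\left(Y,T \right)} = \left(Y + T\right) + \left(3 + T^{2}\right) = \left(T + Y\right) + \left(3 + T^{2}\right) = 3 + T + Y + T^{2}$)
$s{\left(111,A \right)} - -10187 = \left(3 - \frac{73}{8} + 111 + \left(- \frac{73}{8}\right)^{2}\right) - -10187 = \left(3 - \frac{73}{8} + 111 + \frac{5329}{64}\right) + 10187 = \frac{12041}{64} + 10187 = \frac{664009}{64}$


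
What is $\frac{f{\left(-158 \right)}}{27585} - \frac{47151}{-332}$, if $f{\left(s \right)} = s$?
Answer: $\frac{1300607879}{9158220} \approx 142.02$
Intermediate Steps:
$\frac{f{\left(-158 \right)}}{27585} - \frac{47151}{-332} = - \frac{158}{27585} - \frac{47151}{-332} = \left(-158\right) \frac{1}{27585} - - \frac{47151}{332} = - \frac{158}{27585} + \frac{47151}{332} = \frac{1300607879}{9158220}$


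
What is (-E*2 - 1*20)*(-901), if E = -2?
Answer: 14416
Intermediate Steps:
(-E*2 - 1*20)*(-901) = (-1*(-2)*2 - 1*20)*(-901) = (2*2 - 20)*(-901) = (4 - 20)*(-901) = -16*(-901) = 14416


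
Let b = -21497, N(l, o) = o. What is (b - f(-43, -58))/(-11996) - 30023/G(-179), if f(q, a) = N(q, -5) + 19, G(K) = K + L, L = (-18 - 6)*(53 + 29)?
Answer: 406340025/25755412 ≈ 15.777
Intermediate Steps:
L = -1968 (L = -24*82 = -1968)
G(K) = -1968 + K (G(K) = K - 1968 = -1968 + K)
f(q, a) = 14 (f(q, a) = -5 + 19 = 14)
(b - f(-43, -58))/(-11996) - 30023/G(-179) = (-21497 - 1*14)/(-11996) - 30023/(-1968 - 179) = (-21497 - 14)*(-1/11996) - 30023/(-2147) = -21511*(-1/11996) - 30023*(-1/2147) = 21511/11996 + 30023/2147 = 406340025/25755412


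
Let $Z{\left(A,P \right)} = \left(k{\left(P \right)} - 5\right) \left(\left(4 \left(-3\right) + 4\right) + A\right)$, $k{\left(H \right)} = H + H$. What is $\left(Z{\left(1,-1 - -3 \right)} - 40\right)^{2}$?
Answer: $1089$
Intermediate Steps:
$k{\left(H \right)} = 2 H$
$Z{\left(A,P \right)} = \left(-8 + A\right) \left(-5 + 2 P\right)$ ($Z{\left(A,P \right)} = \left(2 P - 5\right) \left(\left(4 \left(-3\right) + 4\right) + A\right) = \left(-5 + 2 P\right) \left(\left(-12 + 4\right) + A\right) = \left(-5 + 2 P\right) \left(-8 + A\right) = \left(-8 + A\right) \left(-5 + 2 P\right)$)
$\left(Z{\left(1,-1 - -3 \right)} - 40\right)^{2} = \left(\left(40 - 16 \left(-1 - -3\right) - 5 + 2 \cdot 1 \left(-1 - -3\right)\right) - 40\right)^{2} = \left(\left(40 - 16 \left(-1 + 3\right) - 5 + 2 \cdot 1 \left(-1 + 3\right)\right) - 40\right)^{2} = \left(\left(40 - 32 - 5 + 2 \cdot 1 \cdot 2\right) - 40\right)^{2} = \left(\left(40 - 32 - 5 + 4\right) - 40\right)^{2} = \left(7 - 40\right)^{2} = \left(-33\right)^{2} = 1089$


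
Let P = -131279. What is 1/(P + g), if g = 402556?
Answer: 1/271277 ≈ 3.6863e-6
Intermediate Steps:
1/(P + g) = 1/(-131279 + 402556) = 1/271277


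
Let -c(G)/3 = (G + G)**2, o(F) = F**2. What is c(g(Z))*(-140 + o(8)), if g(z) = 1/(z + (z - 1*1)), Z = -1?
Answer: 304/3 ≈ 101.33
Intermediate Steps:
g(z) = 1/(-1 + 2*z) (g(z) = 1/(z + (z - 1)) = 1/(z + (-1 + z)) = 1/(-1 + 2*z))
c(G) = -12*G**2 (c(G) = -3*(G + G)**2 = -3*4*G**2 = -12*G**2)
c(g(Z))*(-140 + o(8)) = (-12/(-1 + 2*(-1))**2)*(-140 + 8**2) = (-12/(-1 - 2)**2)*(-140 + 64) = -12*(1/(-3))**2*(-76) = -12*(-1/3)**2*(-76) = -12*1/9*(-76) = -4/3*(-76) = 304/3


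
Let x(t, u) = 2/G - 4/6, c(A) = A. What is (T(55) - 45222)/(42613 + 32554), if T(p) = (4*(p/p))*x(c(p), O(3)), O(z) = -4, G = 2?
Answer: -135662/225501 ≈ -0.60160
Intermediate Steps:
x(t, u) = 1/3 (x(t, u) = 2/2 - 4/6 = 2*(1/2) - 4*1/6 = 1 - 2/3 = 1/3)
T(p) = 4/3 (T(p) = (4*(p/p))*(1/3) = (4*1)*(1/3) = 4*(1/3) = 4/3)
(T(55) - 45222)/(42613 + 32554) = (4/3 - 45222)/(42613 + 32554) = -135662/3/75167 = -135662/3*1/75167 = -135662/225501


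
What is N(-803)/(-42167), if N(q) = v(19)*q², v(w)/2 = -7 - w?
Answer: 33530068/42167 ≈ 795.17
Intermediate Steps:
v(w) = -14 - 2*w (v(w) = 2*(-7 - w) = -14 - 2*w)
N(q) = -52*q² (N(q) = (-14 - 2*19)*q² = (-14 - 38)*q² = -52*q²)
N(-803)/(-42167) = -52*(-803)²/(-42167) = -52*644809*(-1/42167) = -33530068*(-1/42167) = 33530068/42167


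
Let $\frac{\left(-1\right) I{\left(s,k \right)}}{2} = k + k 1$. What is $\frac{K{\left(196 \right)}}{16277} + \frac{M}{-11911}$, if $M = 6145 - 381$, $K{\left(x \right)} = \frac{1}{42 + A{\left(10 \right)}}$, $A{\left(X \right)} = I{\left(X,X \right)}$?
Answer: $- \frac{187629345}{387750694} \approx -0.48389$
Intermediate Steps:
$I{\left(s,k \right)} = - 4 k$ ($I{\left(s,k \right)} = - 2 \left(k + k 1\right) = - 2 \left(k + k\right) = - 2 \cdot 2 k = - 4 k$)
$A{\left(X \right)} = - 4 X$
$K{\left(x \right)} = \frac{1}{2}$ ($K{\left(x \right)} = \frac{1}{42 - 40} = \frac{1}{2}$)
$M = 5764$
$\frac{K{\left(196 \right)}}{16277} + \frac{M}{-11911} = \frac{1}{2 \cdot 16277} + \frac{5764}{-11911} = \frac{1}{2} \cdot \frac{1}{16277} + 5764 \left(- \frac{1}{11911}\right) = \frac{1}{32554} - \frac{5764}{11911} = - \frac{187629345}{387750694}$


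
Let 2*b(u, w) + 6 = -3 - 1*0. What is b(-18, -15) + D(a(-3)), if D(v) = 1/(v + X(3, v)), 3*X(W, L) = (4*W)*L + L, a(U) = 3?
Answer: -71/16 ≈ -4.4375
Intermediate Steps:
X(W, L) = L/3 + 4*L*W/3 (X(W, L) = ((4*W)*L + L)/3 = (4*L*W + L)/3 = (L + 4*L*W)/3 = L/3 + 4*L*W/3)
b(u, w) = -9/2 (b(u, w) = -3 + (-3 - 1*0)/2 = -3 + (-3 + 0)/2 = -3 + (1/2)*(-3) = -3 - 3/2 = -9/2)
D(v) = 3/(16*v) (D(v) = 1/(v + v*(1 + 4*3)/3) = 1/(v + v*(1 + 12)/3) = 1/(v + (1/3)*v*13) = 1/(v + 13*v/3) = 1/(16*v/3) = 3/(16*v))
b(-18, -15) + D(a(-3)) = -9/2 + (3/16)/3 = -9/2 + (3/16)*(1/3) = -9/2 + 1/16 = -71/16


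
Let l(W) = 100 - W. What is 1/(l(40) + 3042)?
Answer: 1/3102 ≈ 0.00032237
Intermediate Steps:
1/(l(40) + 3042) = 1/((100 - 1*40) + 3042) = 1/((100 - 40) + 3042) = 1/(60 + 3042) = 1/3102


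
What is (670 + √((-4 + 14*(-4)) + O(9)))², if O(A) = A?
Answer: (670 + I*√51)² ≈ 4.4885e+5 + 9569.5*I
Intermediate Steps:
(670 + √((-4 + 14*(-4)) + O(9)))² = (670 + √((-4 + 14*(-4)) + 9))² = (670 + √((-4 - 56) + 9))² = (670 + √(-60 + 9))² = (670 + √(-51))² = (670 + I*√51)²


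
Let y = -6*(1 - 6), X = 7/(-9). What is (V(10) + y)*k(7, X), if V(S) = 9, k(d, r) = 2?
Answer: 78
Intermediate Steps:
X = -7/9 (X = 7*(-⅑) = -7/9 ≈ -0.77778)
y = 30 (y = -6*(-5) = 30)
(V(10) + y)*k(7, X) = (9 + 30)*2 = 39*2 = 78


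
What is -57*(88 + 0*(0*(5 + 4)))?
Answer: -5016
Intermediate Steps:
-57*(88 + 0*(0*(5 + 4))) = -57*(88 + 0*(0*9)) = -57*(88 + 0*0) = -57*(88 + 0) = -57*88 = -5016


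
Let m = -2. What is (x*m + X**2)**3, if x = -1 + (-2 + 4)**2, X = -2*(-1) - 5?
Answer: 27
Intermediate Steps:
X = -3 (X = 2 - 5 = -3)
x = 3 (x = -1 + 2**2 = -1 + 4 = 3)
(x*m + X**2)**3 = (3*(-2) + (-3)**2)**3 = (-6 + 9)**3 = 3**3 = 27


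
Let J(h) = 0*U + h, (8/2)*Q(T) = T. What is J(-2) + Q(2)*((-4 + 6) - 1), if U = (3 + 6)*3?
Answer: -3/2 ≈ -1.5000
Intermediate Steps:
U = 27 (U = 9*3 = 27)
Q(T) = T/4
J(h) = h (J(h) = 0*27 + h = 0 + h = h)
J(-2) + Q(2)*((-4 + 6) - 1) = -2 + ((¼)*2)*((-4 + 6) - 1) = -2 + (2 - 1)/2 = -2 + (½)*1 = -2 + ½ = -3/2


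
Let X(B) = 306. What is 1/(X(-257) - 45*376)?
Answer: -1/16614 ≈ -6.0190e-5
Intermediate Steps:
1/(X(-257) - 45*376) = 1/(306 - 45*376) = 1/(306 - 16920) = 1/(-16614) = -1/16614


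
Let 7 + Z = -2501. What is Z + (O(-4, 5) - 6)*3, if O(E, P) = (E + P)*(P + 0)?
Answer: -2511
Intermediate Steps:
O(E, P) = P*(E + P) (O(E, P) = (E + P)*P = P*(E + P))
Z = -2508 (Z = -7 - 2501 = -2508)
Z + (O(-4, 5) - 6)*3 = -2508 + (5*(-4 + 5) - 6)*3 = -2508 + (5*1 - 6)*3 = -2508 + (5 - 6)*3 = -2508 - 1*3 = -2508 - 3 = -2511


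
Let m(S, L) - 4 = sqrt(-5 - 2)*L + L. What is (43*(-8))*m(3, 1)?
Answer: -1720 - 344*I*sqrt(7) ≈ -1720.0 - 910.14*I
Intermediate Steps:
m(S, L) = 4 + L + I*L*sqrt(7) (m(S, L) = 4 + (sqrt(-5 - 2)*L + L) = 4 + (sqrt(-7)*L + L) = 4 + ((I*sqrt(7))*L + L) = 4 + (I*L*sqrt(7) + L) = 4 + (L + I*L*sqrt(7)) = 4 + L + I*L*sqrt(7))
(43*(-8))*m(3, 1) = (43*(-8))*(4 + 1 + I*1*sqrt(7)) = -344*(4 + 1 + I*sqrt(7)) = -344*(5 + I*sqrt(7)) = -1720 - 344*I*sqrt(7)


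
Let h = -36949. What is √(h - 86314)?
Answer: I*√123263 ≈ 351.09*I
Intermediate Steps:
√(h - 86314) = √(-36949 - 86314) = √(-123263) = I*√123263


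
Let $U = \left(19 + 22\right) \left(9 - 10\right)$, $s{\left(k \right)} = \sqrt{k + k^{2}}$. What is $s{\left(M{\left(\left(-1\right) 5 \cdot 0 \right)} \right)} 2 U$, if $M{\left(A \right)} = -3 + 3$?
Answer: $0$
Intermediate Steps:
$M{\left(A \right)} = 0$
$U = -41$ ($U = 41 \left(-1\right) = -41$)
$s{\left(M{\left(\left(-1\right) 5 \cdot 0 \right)} \right)} 2 U = \sqrt{0 \left(1 + 0\right)} 2 \left(-41\right) = \sqrt{0 \cdot 1} \cdot 2 \left(-41\right) = \sqrt{0} \cdot 2 \left(-41\right) = 0 \cdot 2 \left(-41\right) = 0 \left(-41\right) = 0$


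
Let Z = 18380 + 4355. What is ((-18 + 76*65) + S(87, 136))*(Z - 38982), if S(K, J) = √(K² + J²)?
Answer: -79967734 - 16247*√26065 ≈ -8.2591e+7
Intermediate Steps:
Z = 22735
S(K, J) = √(J² + K²)
((-18 + 76*65) + S(87, 136))*(Z - 38982) = ((-18 + 76*65) + √(136² + 87²))*(22735 - 38982) = ((-18 + 4940) + √(18496 + 7569))*(-16247) = (4922 + √26065)*(-16247) = -79967734 - 16247*√26065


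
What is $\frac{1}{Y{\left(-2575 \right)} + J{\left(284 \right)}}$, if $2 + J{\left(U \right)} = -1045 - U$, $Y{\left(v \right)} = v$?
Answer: $- \frac{1}{3906} \approx -0.00025602$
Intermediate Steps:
$J{\left(U \right)} = -1047 - U$ ($J{\left(U \right)} = -2 - \left(1045 + U\right) = -1047 - U$)
$\frac{1}{Y{\left(-2575 \right)} + J{\left(284 \right)}} = \frac{1}{-2575 - 1331} = \frac{1}{-3906} = - \frac{1}{3906}$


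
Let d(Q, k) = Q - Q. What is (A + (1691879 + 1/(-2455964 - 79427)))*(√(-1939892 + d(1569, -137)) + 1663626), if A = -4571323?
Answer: -12145328900800145730/2535391 - 14601032805210*I*√484973/2535391 ≈ -4.7903e+12 - 4.0105e+9*I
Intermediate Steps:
d(Q, k) = 0
(A + (1691879 + 1/(-2455964 - 79427)))*(√(-1939892 + d(1569, -137)) + 1663626) = (-4571323 + (1691879 + 1/(-2455964 - 79427)))*(√(-1939892 + 0) + 1663626) = (-4571323 + (1691879 + 1/(-2535391)))*(√(-1939892) + 1663626) = (-4571323 + (1691879 - 1/2535391))*(2*I*√484973 + 1663626) = (-4571323 + 4289574789688/2535391)*(1663626 + 2*I*√484973) = -7300516402605*(1663626 + 2*I*√484973)/2535391 = -12145328900800145730/2535391 - 14601032805210*I*√484973/2535391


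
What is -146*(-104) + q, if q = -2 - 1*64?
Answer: 15118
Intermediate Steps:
q = -66 (q = -2 - 64 = -66)
-146*(-104) + q = -146*(-104) - 66 = 15184 - 66 = 15118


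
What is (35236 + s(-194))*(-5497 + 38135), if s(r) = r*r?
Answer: 2378396336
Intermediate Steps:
s(r) = r²
(35236 + s(-194))*(-5497 + 38135) = (35236 + (-194)²)*(-5497 + 38135) = (35236 + 37636)*32638 = 72872*32638 = 2378396336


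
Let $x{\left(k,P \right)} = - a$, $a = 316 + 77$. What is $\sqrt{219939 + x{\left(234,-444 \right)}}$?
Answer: $3 \sqrt{24394} \approx 468.56$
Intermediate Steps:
$a = 393$
$x{\left(k,P \right)} = -393$ ($x{\left(k,P \right)} = \left(-1\right) 393 = -393$)
$\sqrt{219939 + x{\left(234,-444 \right)}} = \sqrt{219939 - 393} = \sqrt{219546} = 3 \sqrt{24394}$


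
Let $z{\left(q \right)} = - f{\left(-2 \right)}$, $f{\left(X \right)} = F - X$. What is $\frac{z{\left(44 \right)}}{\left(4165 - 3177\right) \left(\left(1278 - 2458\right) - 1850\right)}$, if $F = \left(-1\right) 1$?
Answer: $\frac{1}{2993640} \approx 3.3404 \cdot 10^{-7}$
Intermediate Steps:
$F = -1$
$f{\left(X \right)} = -1 - X$
$z{\left(q \right)} = -1$ ($z{\left(q \right)} = - (-1 - -2) = - (-1 + 2) = \left(-1\right) 1 = -1$)
$\frac{z{\left(44 \right)}}{\left(4165 - 3177\right) \left(\left(1278 - 2458\right) - 1850\right)} = - \frac{1}{\left(4165 - 3177\right) \left(\left(1278 - 2458\right) - 1850\right)} = - \frac{1}{988 \left(-1180 - 1850\right)} = - \frac{1}{988 \left(-3030\right)} = - \frac{1}{-2993640} = \left(-1\right) \left(- \frac{1}{2993640}\right) = \frac{1}{2993640}$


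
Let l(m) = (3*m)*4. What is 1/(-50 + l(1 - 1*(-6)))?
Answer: 1/34 ≈ 0.029412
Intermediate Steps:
l(m) = 12*m
1/(-50 + l(1 - 1*(-6))) = 1/(-50 + 12*(1 - 1*(-6))) = 1/(-50 + 12*(1 + 6)) = 1/(-50 + 12*7) = 1/(-50 + 84) = 1/34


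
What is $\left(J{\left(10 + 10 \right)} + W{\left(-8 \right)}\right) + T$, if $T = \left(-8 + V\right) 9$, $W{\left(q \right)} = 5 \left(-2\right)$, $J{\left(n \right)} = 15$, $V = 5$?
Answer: $-22$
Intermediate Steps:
$W{\left(q \right)} = -10$
$T = -27$ ($T = \left(-8 + 5\right) 9 = \left(-3\right) 9 = -27$)
$\left(J{\left(10 + 10 \right)} + W{\left(-8 \right)}\right) + T = \left(15 - 10\right) - 27 = 5 - 27 = -22$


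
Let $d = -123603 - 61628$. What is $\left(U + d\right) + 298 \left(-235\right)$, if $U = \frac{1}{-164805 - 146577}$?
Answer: $- \frac{79483680703}{311382} \approx -2.5526 \cdot 10^{5}$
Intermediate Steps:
$d = -185231$ ($d = -123603 - 61628 = -185231$)
$U = - \frac{1}{311382}$ ($U = \frac{1}{-311382} = - \frac{1}{311382} \approx -3.2115 \cdot 10^{-6}$)
$\left(U + d\right) + 298 \left(-235\right) = \left(- \frac{1}{311382} - 185231\right) + 298 \left(-235\right) = - \frac{57677599243}{311382} - 70030 = - \frac{79483680703}{311382}$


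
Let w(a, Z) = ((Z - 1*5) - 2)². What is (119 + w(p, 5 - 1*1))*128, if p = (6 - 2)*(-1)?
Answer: 16384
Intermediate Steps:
p = -4 (p = 4*(-1) = -4)
w(a, Z) = (-7 + Z)² (w(a, Z) = ((Z - 5) - 2)² = ((-5 + Z) - 2)² = (-7 + Z)²)
(119 + w(p, 5 - 1*1))*128 = (119 + (-7 + (5 - 1*1))²)*128 = (119 + (-7 + (5 - 1))²)*128 = (119 + (-7 + 4)²)*128 = (119 + (-3)²)*128 = (119 + 9)*128 = 128*128 = 16384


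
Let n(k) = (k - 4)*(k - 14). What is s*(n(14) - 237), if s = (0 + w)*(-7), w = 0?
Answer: 0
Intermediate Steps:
n(k) = (-14 + k)*(-4 + k) (n(k) = (-4 + k)*(-14 + k) = (-14 + k)*(-4 + k))
s = 0 (s = (0 + 0)*(-7) = 0*(-7) = 0)
s*(n(14) - 237) = 0*((56 + 14² - 18*14) - 237) = 0*((56 + 196 - 252) - 237) = 0*(0 - 237) = 0*(-237) = 0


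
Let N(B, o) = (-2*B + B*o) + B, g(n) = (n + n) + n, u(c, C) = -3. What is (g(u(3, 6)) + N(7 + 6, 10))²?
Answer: 11664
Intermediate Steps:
g(n) = 3*n (g(n) = 2*n + n = 3*n)
N(B, o) = -B + B*o
(g(u(3, 6)) + N(7 + 6, 10))² = (3*(-3) + (7 + 6)*(-1 + 10))² = (-9 + 13*9)² = (-9 + 117)² = 108² = 11664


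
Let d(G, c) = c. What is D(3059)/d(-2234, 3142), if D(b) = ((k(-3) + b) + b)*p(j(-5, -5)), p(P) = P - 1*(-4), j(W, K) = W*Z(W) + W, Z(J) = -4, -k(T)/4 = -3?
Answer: 58235/1571 ≈ 37.069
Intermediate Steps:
k(T) = 12 (k(T) = -4*(-3) = 12)
j(W, K) = -3*W (j(W, K) = W*(-4) + W = -4*W + W = -3*W)
p(P) = 4 + P (p(P) = P + 4 = 4 + P)
D(b) = 228 + 38*b (D(b) = ((12 + b) + b)*(4 - 3*(-5)) = (12 + 2*b)*(4 + 15) = (12 + 2*b)*19 = 228 + 38*b)
D(3059)/d(-2234, 3142) = (228 + 38*3059)/3142 = (228 + 116242)*(1/3142) = 116470*(1/3142) = 58235/1571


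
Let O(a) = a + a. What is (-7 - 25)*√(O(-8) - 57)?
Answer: -32*I*√73 ≈ -273.41*I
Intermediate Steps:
O(a) = 2*a
(-7 - 25)*√(O(-8) - 57) = (-7 - 25)*√(2*(-8) - 57) = -32*√(-16 - 57) = -32*I*√73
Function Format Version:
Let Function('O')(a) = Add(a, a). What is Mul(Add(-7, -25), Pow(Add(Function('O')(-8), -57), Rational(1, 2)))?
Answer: Mul(-32, I, Pow(73, Rational(1, 2))) ≈ Mul(-273.41, I)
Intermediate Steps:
Function('O')(a) = Mul(2, a)
Mul(Add(-7, -25), Pow(Add(Function('O')(-8), -57), Rational(1, 2))) = Mul(Add(-7, -25), Pow(Add(Mul(2, -8), -57), Rational(1, 2))) = Mul(-32, Pow(Add(-16, -57), Rational(1, 2))) = Mul(-32, Pow(-73, Rational(1, 2))) = Mul(-32, Mul(I, Pow(73, Rational(1, 2)))) = Mul(-32, I, Pow(73, Rational(1, 2)))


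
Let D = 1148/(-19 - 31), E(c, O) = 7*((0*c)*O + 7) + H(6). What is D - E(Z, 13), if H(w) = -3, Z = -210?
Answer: -1724/25 ≈ -68.960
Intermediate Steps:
E(c, O) = 46 (E(c, O) = 7*((0*c)*O + 7) - 3 = 7*(0*O + 7) - 3 = 7*(0 + 7) - 3 = 7*7 - 3 = 49 - 3 = 46)
D = -574/25 (D = 1148/(-50) = 1148*(-1/50) = -574/25 ≈ -22.960)
D - E(Z, 13) = -574/25 - 1*46 = -574/25 - 46 = -1724/25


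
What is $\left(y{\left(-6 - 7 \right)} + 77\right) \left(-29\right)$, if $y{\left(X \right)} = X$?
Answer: $-1856$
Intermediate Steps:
$\left(y{\left(-6 - 7 \right)} + 77\right) \left(-29\right) = \left(\left(-6 - 7\right) + 77\right) \left(-29\right) = \left(-13 + 77\right) \left(-29\right) = 64 \left(-29\right) = -1856$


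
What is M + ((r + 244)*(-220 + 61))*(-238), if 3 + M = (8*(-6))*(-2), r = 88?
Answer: 12563637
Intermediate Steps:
M = 93 (M = -3 + (8*(-6))*(-2) = -3 - 48*(-2) = -3 + 96 = 93)
M + ((r + 244)*(-220 + 61))*(-238) = 93 + ((88 + 244)*(-220 + 61))*(-238) = 93 + (332*(-159))*(-238) = 93 - 52788*(-238) = 93 + 12563544 = 12563637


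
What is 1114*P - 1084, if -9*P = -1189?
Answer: 1314790/9 ≈ 1.4609e+5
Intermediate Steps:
P = 1189/9 (P = -⅑*(-1189) = 1189/9 ≈ 132.11)
1114*P - 1084 = 1114*(1189/9) - 1084 = 1324546/9 - 1084 = 1314790/9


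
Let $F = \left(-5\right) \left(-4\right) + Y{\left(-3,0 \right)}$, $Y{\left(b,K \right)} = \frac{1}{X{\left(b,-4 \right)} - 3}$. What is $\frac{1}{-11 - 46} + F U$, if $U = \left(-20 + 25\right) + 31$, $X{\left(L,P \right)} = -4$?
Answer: $\frac{285221}{399} \approx 714.84$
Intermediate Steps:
$U = 36$ ($U = 5 + 31 = 36$)
$Y{\left(b,K \right)} = - \frac{1}{7}$ ($Y{\left(b,K \right)} = \frac{1}{-4 - 3} = \frac{1}{-7} = - \frac{1}{7}$)
$F = \frac{139}{7}$ ($F = \left(-5\right) \left(-4\right) - \frac{1}{7} = 20 - \frac{1}{7} = \frac{139}{7} \approx 19.857$)
$\frac{1}{-11 - 46} + F U = \frac{1}{-11 - 46} + \frac{139}{7} \cdot 36 = \frac{1}{-57} + \frac{5004}{7} = - \frac{1}{57} + \frac{5004}{7} = \frac{285221}{399}$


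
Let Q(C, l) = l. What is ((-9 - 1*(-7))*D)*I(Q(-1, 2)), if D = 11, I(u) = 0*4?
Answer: 0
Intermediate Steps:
I(u) = 0
((-9 - 1*(-7))*D)*I(Q(-1, 2)) = ((-9 - 1*(-7))*11)*0 = ((-9 + 7)*11)*0 = -2*11*0 = -22*0 = 0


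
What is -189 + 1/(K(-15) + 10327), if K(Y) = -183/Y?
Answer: -9770539/51696 ≈ -189.00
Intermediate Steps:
-189 + 1/(K(-15) + 10327) = -189 + 1/(-183/(-15) + 10327) = -189 + 1/(-183*(-1/15) + 10327) = -189 + 1/(61/5 + 10327) = -189 + 1/(51696/5) = -189 + 5/51696 = -9770539/51696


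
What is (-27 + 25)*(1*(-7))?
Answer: 14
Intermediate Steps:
(-27 + 25)*(1*(-7)) = -2*(-7) = 14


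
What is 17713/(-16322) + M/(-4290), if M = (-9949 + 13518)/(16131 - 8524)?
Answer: -144526206652/133163159415 ≈ -1.0853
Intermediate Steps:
M = 3569/7607 ≈ 0.46917
17713/(-16322) + M/(-4290) = 17713/(-16322) + (3569/7607)/(-4290) = 17713*(-1/16322) + (3569/7607)*(-1/4290) = -17713/16322 - 3569/32634030 = -144526206652/133163159415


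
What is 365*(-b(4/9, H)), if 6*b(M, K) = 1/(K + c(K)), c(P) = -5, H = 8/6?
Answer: 365/22 ≈ 16.591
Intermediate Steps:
H = 4/3 (H = 8*(⅙) = 4/3 ≈ 1.3333)
b(M, K) = 1/(6*(-5 + K)) (b(M, K) = 1/(6*(K - 5)) = 1/(6*(-5 + K)))
365*(-b(4/9, H)) = 365*(-1/(6*(-5 + 4/3))) = 365*(-1/(6*(-11/3))) = 365*(-(-3)/(6*11)) = 365*(-1*(-1/22)) = 365*(1/22) = 365/22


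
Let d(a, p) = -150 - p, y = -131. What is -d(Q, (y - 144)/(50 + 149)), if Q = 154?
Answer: 29575/199 ≈ 148.62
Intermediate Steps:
-d(Q, (y - 144)/(50 + 149)) = -(-150 - (-131 - 144)/(50 + 149)) = -(-150 - (-275)/199) = -(-150 - 1*(-275/199)) = -(-150 + 275/199) = -1*(-29575/199) = 29575/199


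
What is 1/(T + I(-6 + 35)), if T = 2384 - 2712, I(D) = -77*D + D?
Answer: -1/2532 ≈ -0.00039494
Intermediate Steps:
I(D) = -76*D
T = -328
1/(T + I(-6 + 35)) = 1/(-328 - 76*(-6 + 35)) = 1/(-328 - 76*29) = 1/(-328 - 2204) = 1/(-2532) = -1/2532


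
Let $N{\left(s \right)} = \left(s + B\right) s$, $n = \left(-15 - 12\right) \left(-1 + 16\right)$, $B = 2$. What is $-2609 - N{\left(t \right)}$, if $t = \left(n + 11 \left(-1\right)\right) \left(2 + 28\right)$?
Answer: $-155728049$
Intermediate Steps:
$n = -405$ ($n = \left(-27\right) 15 = -405$)
$t = -12480$ ($t = \left(-405 + 11 \left(-1\right)\right) \left(2 + 28\right) = \left(-405 - 11\right) 30 = \left(-416\right) 30 = -12480$)
$N{\left(s \right)} = s \left(2 + s\right)$ ($N{\left(s \right)} = \left(s + 2\right) s = \left(2 + s\right) s = s \left(2 + s\right)$)
$-2609 - N{\left(t \right)} = -2609 - - 12480 \left(2 - 12480\right) = -2609 - \left(-12480\right) \left(-12478\right) = -2609 - 155725440 = -155728049$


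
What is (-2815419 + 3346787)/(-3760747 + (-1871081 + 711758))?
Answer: -265684/2460035 ≈ -0.10800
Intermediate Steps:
(-2815419 + 3346787)/(-3760747 + (-1871081 + 711758)) = 531368/(-3760747 - 1159323) = 531368/(-4920070) = 531368*(-1/4920070) = -265684/2460035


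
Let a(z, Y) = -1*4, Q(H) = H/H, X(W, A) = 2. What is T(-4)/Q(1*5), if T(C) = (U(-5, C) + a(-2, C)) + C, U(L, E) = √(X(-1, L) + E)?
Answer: -8 + I*√2 ≈ -8.0 + 1.4142*I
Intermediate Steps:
Q(H) = 1
a(z, Y) = -4
U(L, E) = √(2 + E)
T(C) = -4 + C + √(2 + C) (T(C) = (√(2 + C) - 4) + C = (-4 + √(2 + C)) + C = -4 + C + √(2 + C))
T(-4)/Q(1*5) = (-4 - 4 + √(2 - 4))/1 = (-4 - 4 + √(-2))*1 = (-4 - 4 + I*√2)*1 = (-8 + I*√2)*1 = -8 + I*√2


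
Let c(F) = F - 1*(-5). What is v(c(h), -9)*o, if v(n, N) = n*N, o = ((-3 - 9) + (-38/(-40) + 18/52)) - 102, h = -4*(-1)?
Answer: 2373543/260 ≈ 9129.0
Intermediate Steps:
h = 4
c(F) = 5 + F (c(F) = F + 5 = 5 + F)
o = -29303/260 (o = (-12 + (-38*(-1/40) + 18*(1/52))) - 102 = (-12 + (19/20 + 9/26)) - 102 = (-12 + 337/260) - 102 = -2783/260 - 102 = -29303/260 ≈ -112.70)
v(n, N) = N*n
v(c(h), -9)*o = -9*(5 + 4)*(-29303/260) = -9*9*(-29303/260) = -81*(-29303/260) = 2373543/260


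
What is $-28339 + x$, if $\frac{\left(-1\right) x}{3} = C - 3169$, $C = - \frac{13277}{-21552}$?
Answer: $- \frac{135302365}{7184} \approx -18834.0$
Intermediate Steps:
$C = \frac{13277}{21552}$ ($C = \left(-13277\right) \left(- \frac{1}{21552}\right) = \frac{13277}{21552} \approx 0.61604$)
$x = \frac{68285011}{7184}$ ($x = - 3 \left(\frac{13277}{21552} - 3169\right) = \left(-3\right) \left(- \frac{68285011}{21552}\right) = \frac{68285011}{7184} \approx 9505.2$)
$-28339 + x = -28339 + \frac{68285011}{7184} = - \frac{135302365}{7184}$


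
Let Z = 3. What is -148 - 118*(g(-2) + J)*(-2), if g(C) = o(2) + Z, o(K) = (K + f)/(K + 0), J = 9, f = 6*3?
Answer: 5044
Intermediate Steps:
f = 18
o(K) = (18 + K)/K (o(K) = (K + 18)/(K + 0) = (18 + K)/K)
g(C) = 13 (g(C) = (18 + 2)/2 + 3 = (½)*20 + 3 = 10 + 3 = 13)
-148 - 118*(g(-2) + J)*(-2) = -148 - 118*(13 + 9)*(-2) = -148 - 2596*(-2) = -148 - 118*(-44) = -148 + 5192 = 5044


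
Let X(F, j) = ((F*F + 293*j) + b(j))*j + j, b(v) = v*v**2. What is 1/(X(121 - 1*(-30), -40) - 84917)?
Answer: 1/2031803 ≈ 4.9217e-7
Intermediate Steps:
b(v) = v**3
X(F, j) = j + j*(F**2 + j**3 + 293*j) (X(F, j) = ((F*F + 293*j) + j**3)*j + j = ((F**2 + 293*j) + j**3)*j + j = (F**2 + j**3 + 293*j)*j + j = j*(F**2 + j**3 + 293*j) + j = j + j*(F**2 + j**3 + 293*j))
1/(X(121 - 1*(-30), -40) - 84917) = 1/(-40*(1 + (121 - 1*(-30))**2 + (-40)**3 + 293*(-40)) - 84917) = 1/(-40*(1 + (121 + 30)**2 - 64000 - 11720) - 84917) = 1/(-40*(1 + 151**2 - 64000 - 11720) - 84917) = 1/(-40*(1 + 22801 - 64000 - 11720) - 84917) = 1/(-40*(-52918) - 84917) = 1/(2116720 - 84917) = 1/2031803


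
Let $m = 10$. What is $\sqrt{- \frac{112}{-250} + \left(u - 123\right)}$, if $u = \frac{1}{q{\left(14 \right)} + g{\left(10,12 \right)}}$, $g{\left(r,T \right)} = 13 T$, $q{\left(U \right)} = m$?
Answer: $\frac{i \sqrt{2110548070}}{4150} \approx 11.07 i$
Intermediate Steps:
$q{\left(U \right)} = 10$
$u = \frac{1}{166}$ ($u = \frac{1}{10 + 13 \cdot 12} = \frac{1}{10 + 156} = \frac{1}{166} \approx 0.0060241$)
$\sqrt{- \frac{112}{-250} + \left(u - 123\right)} = \sqrt{- \frac{112}{-250} + \left(\frac{1}{166} - 123\right)} = \sqrt{\left(-112\right) \left(- \frac{1}{250}\right) - \frac{20417}{166}} = \sqrt{\frac{56}{125} - \frac{20417}{166}} = \sqrt{- \frac{2542829}{20750}} = \frac{i \sqrt{2110548070}}{4150}$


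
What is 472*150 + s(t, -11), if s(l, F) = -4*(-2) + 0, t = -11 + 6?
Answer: 70808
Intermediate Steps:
t = -5
s(l, F) = 8 (s(l, F) = 8 + 0 = 8)
472*150 + s(t, -11) = 472*150 + 8 = 70800 + 8 = 70808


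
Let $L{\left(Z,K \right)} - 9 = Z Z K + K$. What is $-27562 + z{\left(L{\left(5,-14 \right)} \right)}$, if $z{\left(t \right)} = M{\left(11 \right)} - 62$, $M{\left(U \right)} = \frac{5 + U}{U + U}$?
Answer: $- \frac{303856}{11} \approx -27623.0$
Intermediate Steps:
$L{\left(Z,K \right)} = 9 + K + K Z^{2}$ ($L{\left(Z,K \right)} = 9 + \left(Z Z K + K\right) = 9 + \left(Z^{2} K + K\right) = 9 + \left(K Z^{2} + K\right) = 9 + \left(K + K Z^{2}\right) = 9 + K + K Z^{2}$)
$M{\left(U \right)} = \frac{5 + U}{2 U}$
$z{\left(t \right)} = - \frac{674}{11}$ ($z{\left(t \right)} = \frac{5 + 11}{2 \cdot 11} - 62 = \frac{1}{2} \cdot \frac{1}{11} \cdot 16 - 62 = \frac{8}{11} - 62 = - \frac{674}{11}$)
$-27562 + z{\left(L{\left(5,-14 \right)} \right)} = -27562 - \frac{674}{11} = - \frac{303856}{11}$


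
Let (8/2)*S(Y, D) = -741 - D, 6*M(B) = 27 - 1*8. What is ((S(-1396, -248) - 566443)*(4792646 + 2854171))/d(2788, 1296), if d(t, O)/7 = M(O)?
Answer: -51989141185515/266 ≈ -1.9545e+11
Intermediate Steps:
M(B) = 19/6 (M(B) = (27 - 1*8)/6 = (27 - 8)/6 = (⅙)*19 = 19/6)
d(t, O) = 133/6 (d(t, O) = 7*(19/6) = 133/6)
S(Y, D) = -741/4 - D/4 (S(Y, D) = (-741 - D)/4 = -741/4 - D/4)
((S(-1396, -248) - 566443)*(4792646 + 2854171))/d(2788, 1296) = (((-741/4 - ¼*(-248)) - 566443)*(4792646 + 2854171))/(133/6) = (((-741/4 + 62) - 566443)*7646817)*(6/133) = ((-493/4 - 566443)*7646817)*(6/133) = -2266265/4*7646817*(6/133) = -17329713728505/4*6/133 = -51989141185515/266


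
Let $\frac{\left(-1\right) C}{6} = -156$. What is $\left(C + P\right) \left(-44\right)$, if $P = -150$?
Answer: $-34584$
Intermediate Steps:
$C = 936$ ($C = \left(-6\right) \left(-156\right) = 936$)
$\left(C + P\right) \left(-44\right) = \left(936 - 150\right) \left(-44\right) = 786 \left(-44\right) = -34584$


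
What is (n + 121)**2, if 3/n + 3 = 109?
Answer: 164583241/11236 ≈ 14648.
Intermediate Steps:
n = 3/106 (n = 3/(-3 + 109) = 3/106 ≈ 0.028302)
(n + 121)**2 = (3/106 + 121)**2 = (12829/106)**2 = 164583241/11236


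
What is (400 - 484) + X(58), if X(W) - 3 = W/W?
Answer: -80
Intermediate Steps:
X(W) = 4 (X(W) = 3 + W/W = 3 + 1 = 4)
(400 - 484) + X(58) = (400 - 484) + 4 = -84 + 4 = -80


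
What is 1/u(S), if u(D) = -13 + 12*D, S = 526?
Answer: 1/6299 ≈ 0.00015876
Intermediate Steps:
1/u(S) = 1/(-13 + 12*526) = 1/(-13 + 6312) = 1/6299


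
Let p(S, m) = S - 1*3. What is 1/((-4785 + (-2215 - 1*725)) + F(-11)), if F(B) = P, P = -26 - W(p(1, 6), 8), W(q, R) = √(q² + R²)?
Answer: -7751/60077933 + 2*√17/60077933 ≈ -0.00012888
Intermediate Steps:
p(S, m) = -3 + S (p(S, m) = S - 3 = -3 + S)
W(q, R) = √(R² + q²)
P = -26 - 2*√17 (P = -26 - √(8² + (-3 + 1)²) = -26 - √(64 + (-2)²) = -26 - √(64 + 4) = -26 - √68 = -26 - 2*√17 ≈ -34.246)
F(B) = -26 - 2*√17
1/((-4785 + (-2215 - 1*725)) + F(-11)) = 1/((-4785 + (-2215 - 1*725)) + (-26 - 2*√17)) = 1/((-4785 + (-2215 - 725)) + (-26 - 2*√17)) = 1/((-4785 - 2940) + (-26 - 2*√17)) = 1/(-7725 + (-26 - 2*√17)) = 1/(-7751 - 2*√17)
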